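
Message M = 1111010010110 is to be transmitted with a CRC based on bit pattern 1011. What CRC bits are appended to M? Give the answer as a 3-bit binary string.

010

Append 3 zeros: 1111010010110000. Divide by 1011 (XOR where the leading bit is 1):
  pos 0: 1111 XOR 1011 = 0100
  pos 1: 1000 XOR 1011 = 0011
  pos 3: 1110 XOR 1011 = 0101
  pos 4: 1010 XOR 1011 = 0001
  pos 7: 1101 XOR 1011 = 0110
  pos 8: 1101 XOR 1011 = 0110
  pos 9: 1100 XOR 1011 = 0111
  pos 10: 1110 XOR 1011 = 0101
  pos 11: 1010 XOR 1011 = 0001
Remainder (last 3 bits) = 010. This is the CRC / FCS.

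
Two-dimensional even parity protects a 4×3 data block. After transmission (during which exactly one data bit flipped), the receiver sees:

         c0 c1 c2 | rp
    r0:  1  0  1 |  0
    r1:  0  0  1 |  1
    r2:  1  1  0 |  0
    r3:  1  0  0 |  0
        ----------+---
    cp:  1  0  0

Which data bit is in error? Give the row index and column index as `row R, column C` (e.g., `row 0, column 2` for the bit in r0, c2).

Recompute each row's even parity and compare to rp:
  r0: data parity 0, sent rp 0 → ok
  r1: data parity 1, sent rp 1 → ok
  r2: data parity 0, sent rp 0 → ok
  r3: data parity 1, sent rp 0 → mismatch
Recompute each column's even parity and compare to cp:
  c0: data parity 1, sent cp 1 → ok
  c1: data parity 1, sent cp 0 → mismatch
  c2: data parity 0, sent cp 0 → ok
Exactly one row (r3) and one column (c1) fail → the flipped bit is at their intersection.

row 3, column 1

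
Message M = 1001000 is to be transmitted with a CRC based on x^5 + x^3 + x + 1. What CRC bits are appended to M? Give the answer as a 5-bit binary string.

00011

Append 5 zeros: 100100000000. Divide by 101011 (XOR where the leading bit is 1):
  pos 0: 100100 XOR 101011 = 001111
  pos 2: 111100 XOR 101011 = 010111
  pos 3: 101110 XOR 101011 = 000101
  pos 6: 101000 XOR 101011 = 000011
Remainder (last 5 bits) = 00011. This is the CRC / FCS.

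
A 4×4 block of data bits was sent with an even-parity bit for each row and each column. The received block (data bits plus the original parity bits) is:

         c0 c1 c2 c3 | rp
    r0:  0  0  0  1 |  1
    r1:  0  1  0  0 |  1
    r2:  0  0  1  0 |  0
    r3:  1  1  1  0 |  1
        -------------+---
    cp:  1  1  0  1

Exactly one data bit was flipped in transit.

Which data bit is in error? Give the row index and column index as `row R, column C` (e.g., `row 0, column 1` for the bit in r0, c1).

row 2, column 1

Recompute each row's even parity and compare to rp:
  r0: data parity 1, sent rp 1 → ok
  r1: data parity 1, sent rp 1 → ok
  r2: data parity 1, sent rp 0 → mismatch
  r3: data parity 1, sent rp 1 → ok
Recompute each column's even parity and compare to cp:
  c0: data parity 1, sent cp 1 → ok
  c1: data parity 0, sent cp 1 → mismatch
  c2: data parity 0, sent cp 0 → ok
  c3: data parity 1, sent cp 1 → ok
Exactly one row (r2) and one column (c1) fail → the flipped bit is at their intersection.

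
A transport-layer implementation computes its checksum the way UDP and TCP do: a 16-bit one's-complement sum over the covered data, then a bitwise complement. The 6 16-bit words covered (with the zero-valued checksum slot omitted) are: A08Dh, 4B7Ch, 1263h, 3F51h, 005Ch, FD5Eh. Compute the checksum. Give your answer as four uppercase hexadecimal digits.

C486

One's-complement addition (fold any carry out of bit 15 back into bit 0):
  0xA08D + 0x4B7C = 0x0EC09
  0xEC09 + 0x1263 = 0x0FE6C
  0xFE6C + 0x3F51 = 0x13DBD → wrap carry → 0x3DBE
  0x3DBE + 0x005C = 0x03E1A
  0x3E1A + 0xFD5E = 0x13B78 → wrap carry → 0x3B79
One's-complement sum = 0x3B79.
Checksum = ~0x3B79 & 0xFFFF = 0xC486.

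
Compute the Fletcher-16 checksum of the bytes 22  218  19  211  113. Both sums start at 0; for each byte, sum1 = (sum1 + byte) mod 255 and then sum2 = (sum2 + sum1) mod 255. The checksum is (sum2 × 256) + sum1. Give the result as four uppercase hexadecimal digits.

Running sums (mod 255):
  after byte 0 (22): sum1=22, sum2=22
  after byte 1 (218): sum1=240, sum2=7
  after byte 2 (19): sum1=4, sum2=11
  after byte 3 (211): sum1=215, sum2=226
  after byte 4 (113): sum1=73, sum2=44
Checksum = sum2·256 + sum1 = 44·256 + 73 = 11337 = 0x2C49.

2C49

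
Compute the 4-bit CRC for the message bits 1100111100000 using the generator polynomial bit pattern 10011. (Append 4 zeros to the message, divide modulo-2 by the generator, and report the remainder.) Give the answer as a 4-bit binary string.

Append 4 zeros: 11001111000000000. Divide by 10011 (XOR where the leading bit is 1):
  pos 0: 11001 XOR 10011 = 01010
  pos 1: 10101 XOR 10011 = 00110
  pos 3: 11011 XOR 10011 = 01000
  pos 4: 10000 XOR 10011 = 00011
  pos 7: 11000 XOR 10011 = 01011
  pos 8: 10110 XOR 10011 = 00101
  pos 10: 10100 XOR 10011 = 00111
  pos 12: 11100 XOR 10011 = 01111
Remainder (last 4 bits) = 1111. This is the CRC / FCS.

1111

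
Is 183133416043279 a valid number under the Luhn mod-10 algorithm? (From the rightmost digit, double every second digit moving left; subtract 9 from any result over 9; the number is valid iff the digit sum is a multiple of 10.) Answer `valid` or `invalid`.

valid

From the right, keep odd positions and double even positions (subtract 9 from any doubled value over 9):
  doubled (positions 2,4,...): 5 6 0 2 6 2 7 → sum 28
  kept (positions 1,3,...): 9 2 4 6 4 3 3 1 → sum 32
Total = 60.
60 mod 10 = 0, so the number is valid.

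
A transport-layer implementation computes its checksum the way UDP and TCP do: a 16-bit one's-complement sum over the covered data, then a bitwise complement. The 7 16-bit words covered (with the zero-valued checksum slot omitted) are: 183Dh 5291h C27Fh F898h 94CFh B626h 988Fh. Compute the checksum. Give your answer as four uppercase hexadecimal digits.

F692

One's-complement addition (fold any carry out of bit 15 back into bit 0):
  0x183D + 0x5291 = 0x06ACE
  0x6ACE + 0xC27F = 0x12D4D → wrap carry → 0x2D4E
  0x2D4E + 0xF898 = 0x125E6 → wrap carry → 0x25E7
  0x25E7 + 0x94CF = 0x0BAB6
  0xBAB6 + 0xB626 = 0x170DC → wrap carry → 0x70DD
  0x70DD + 0x988F = 0x1096C → wrap carry → 0x096D
One's-complement sum = 0x096D.
Checksum = ~0x096D & 0xFFFF = 0xF692.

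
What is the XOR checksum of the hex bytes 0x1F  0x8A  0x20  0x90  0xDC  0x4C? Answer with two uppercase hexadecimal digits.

XOR the bytes together:
  start with 0x1F
  0x1F ⊕ 0x8A = 0x95
  0x95 ⊕ 0x20 = 0xB5
  0xB5 ⊕ 0x90 = 0x25
  0x25 ⊕ 0xDC = 0xF9
  0xF9 ⊕ 0x4C = 0xB5

B5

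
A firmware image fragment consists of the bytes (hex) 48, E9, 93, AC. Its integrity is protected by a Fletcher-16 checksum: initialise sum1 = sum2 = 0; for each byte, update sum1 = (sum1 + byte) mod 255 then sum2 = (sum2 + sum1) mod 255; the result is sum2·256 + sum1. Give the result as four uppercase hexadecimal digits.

B272

Running sums (mod 255):
  after byte 0 (48): sum1=72, sum2=72
  after byte 1 (E9): sum1=50, sum2=122
  after byte 2 (93): sum1=197, sum2=64
  after byte 3 (AC): sum1=114, sum2=178
Checksum = sum2·256 + sum1 = 178·256 + 114 = 45682 = 0xB272.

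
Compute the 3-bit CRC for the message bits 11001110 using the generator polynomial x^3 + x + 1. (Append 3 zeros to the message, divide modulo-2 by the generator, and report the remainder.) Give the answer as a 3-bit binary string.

011

Append 3 zeros: 11001110000. Divide by 1011 (XOR where the leading bit is 1):
  pos 0: 1100 XOR 1011 = 0111
  pos 1: 1111 XOR 1011 = 0100
  pos 2: 1001 XOR 1011 = 0010
  pos 4: 1010 XOR 1011 = 0001
  pos 7: 1000 XOR 1011 = 0011
Remainder (last 3 bits) = 011. This is the CRC / FCS.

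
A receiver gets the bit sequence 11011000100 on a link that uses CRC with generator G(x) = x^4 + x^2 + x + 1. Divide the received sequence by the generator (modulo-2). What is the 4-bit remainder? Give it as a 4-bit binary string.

0010

Modulo-2 division of 11011000100 by 10111:
  pos 0: 11011 XOR 10111 = 01100
  pos 1: 11000 XOR 10111 = 01111
  pos 2: 11110 XOR 10111 = 01001
  pos 3: 10010 XOR 10111 = 00101
  pos 5: 10110 XOR 10111 = 00001
Remainder = 0010 (nonzero — an error is detected).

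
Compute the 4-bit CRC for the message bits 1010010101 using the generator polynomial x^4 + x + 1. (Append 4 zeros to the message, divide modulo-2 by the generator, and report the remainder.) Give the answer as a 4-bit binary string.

1001

Append 4 zeros: 10100101010000. Divide by 10011 (XOR where the leading bit is 1):
  pos 0: 10100 XOR 10011 = 00111
  pos 2: 11110 XOR 10011 = 01101
  pos 3: 11011 XOR 10011 = 01000
  pos 4: 10000 XOR 10011 = 00011
  pos 7: 11100 XOR 10011 = 01111
  pos 8: 11110 XOR 10011 = 01101
  pos 9: 11010 XOR 10011 = 01001
Remainder (last 4 bits) = 1001. This is the CRC / FCS.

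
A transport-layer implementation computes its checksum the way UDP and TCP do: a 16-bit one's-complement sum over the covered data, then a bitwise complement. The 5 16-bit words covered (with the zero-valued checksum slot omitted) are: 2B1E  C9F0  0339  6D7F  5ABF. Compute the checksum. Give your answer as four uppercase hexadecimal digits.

3F79

One's-complement addition (fold any carry out of bit 15 back into bit 0):
  0x2B1E + 0xC9F0 = 0x0F50E
  0xF50E + 0x0339 = 0x0F847
  0xF847 + 0x6D7F = 0x165C6 → wrap carry → 0x65C7
  0x65C7 + 0x5ABF = 0x0C086
One's-complement sum = 0xC086.
Checksum = ~0xC086 & 0xFFFF = 0x3F79.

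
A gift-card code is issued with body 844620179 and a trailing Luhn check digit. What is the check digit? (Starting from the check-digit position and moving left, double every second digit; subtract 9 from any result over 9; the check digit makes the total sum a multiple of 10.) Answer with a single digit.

Partial digits right→left: 9 7 1 0 2 6 4 4 8
Double every second digit counting from the check-digit position (so the 1st, 3rd, 5th, ... of the partial from the right).
  doubled (with −9 where >9): 9 2 4 8 7 → sum 30
  kept as-is: 7 0 6 4 → sum 17
Total = 30 + 17 = 47.
Check digit = (10 − (47 mod 10)) mod 10 = 3.

3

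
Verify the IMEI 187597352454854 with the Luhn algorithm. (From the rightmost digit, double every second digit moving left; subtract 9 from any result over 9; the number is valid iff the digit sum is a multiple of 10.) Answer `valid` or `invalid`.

valid

From the right, keep odd positions and double even positions (subtract 9 from any doubled value over 9):
  doubled (positions 2,4,...): 1 8 8 1 5 1 7 → sum 31
  kept (positions 1,3,...): 4 8 5 2 3 9 7 1 → sum 39
Total = 70.
70 mod 10 = 0, so the number is valid.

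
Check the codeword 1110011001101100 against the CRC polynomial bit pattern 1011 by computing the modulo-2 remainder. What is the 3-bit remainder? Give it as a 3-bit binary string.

Modulo-2 division of 1110011001101100 by 1011:
  pos 0: 1110 XOR 1011 = 0101
  pos 1: 1010 XOR 1011 = 0001
  pos 4: 1110 XOR 1011 = 0101
  pos 5: 1010 XOR 1011 = 0001
  pos 8: 1110 XOR 1011 = 0101
  pos 9: 1011 XOR 1011 = 0000
Remainder = 100 (nonzero — an error is detected).

100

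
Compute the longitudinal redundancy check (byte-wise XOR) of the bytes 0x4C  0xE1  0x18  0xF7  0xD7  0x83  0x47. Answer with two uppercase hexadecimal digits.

XOR the bytes together:
  start with 0x4C
  0x4C ⊕ 0xE1 = 0xAD
  0xAD ⊕ 0x18 = 0xB5
  0xB5 ⊕ 0xF7 = 0x42
  0x42 ⊕ 0xD7 = 0x95
  0x95 ⊕ 0x83 = 0x16
  0x16 ⊕ 0x47 = 0x51

51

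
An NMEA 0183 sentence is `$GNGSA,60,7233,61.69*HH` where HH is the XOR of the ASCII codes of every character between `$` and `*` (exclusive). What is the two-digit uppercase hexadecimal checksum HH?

XOR the ASCII codes of the payload characters:
  'G' = 0x47 → acc = 0x47
  'N' = 0x4E → acc = 0x09
  'G' = 0x47 → acc = 0x4E
  'S' = 0x53 → acc = 0x1D
  'A' = 0x41 → acc = 0x5C
  ',' = 0x2C → acc = 0x70
  '6' = 0x36 → acc = 0x46
  '0' = 0x30 → acc = 0x76
  ',' = 0x2C → acc = 0x5A
  '7' = 0x37 → acc = 0x6D
  '2' = 0x32 → acc = 0x5F
  '3' = 0x33 → acc = 0x6C
  '3' = 0x33 → acc = 0x5F
  ',' = 0x2C → acc = 0x73
  '6' = 0x36 → acc = 0x45
  '1' = 0x31 → acc = 0x74
  '.' = 0x2E → acc = 0x5A
  '6' = 0x36 → acc = 0x6C
  '9' = 0x39 → acc = 0x55
Checksum = 0x55.

55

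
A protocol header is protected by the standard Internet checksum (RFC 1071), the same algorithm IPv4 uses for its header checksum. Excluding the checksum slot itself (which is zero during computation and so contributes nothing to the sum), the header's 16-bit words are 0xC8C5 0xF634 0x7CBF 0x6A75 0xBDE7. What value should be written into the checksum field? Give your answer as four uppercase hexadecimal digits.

9BE8

One's-complement addition (fold any carry out of bit 15 back into bit 0):
  0xC8C5 + 0xF634 = 0x1BEF9 → wrap carry → 0xBEFA
  0xBEFA + 0x7CBF = 0x13BB9 → wrap carry → 0x3BBA
  0x3BBA + 0x6A75 = 0x0A62F
  0xA62F + 0xBDE7 = 0x16416 → wrap carry → 0x6417
One's-complement sum = 0x6417.
Checksum = ~0x6417 & 0xFFFF = 0x9BE8.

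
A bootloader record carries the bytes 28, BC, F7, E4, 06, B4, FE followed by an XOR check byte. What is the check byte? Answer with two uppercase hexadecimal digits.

XOR the bytes together:
  start with 0x28
  0x28 ⊕ 0xBC = 0x94
  0x94 ⊕ 0xF7 = 0x63
  0x63 ⊕ 0xE4 = 0x87
  0x87 ⊕ 0x06 = 0x81
  0x81 ⊕ 0xB4 = 0x35
  0x35 ⊕ 0xFE = 0xCB

CB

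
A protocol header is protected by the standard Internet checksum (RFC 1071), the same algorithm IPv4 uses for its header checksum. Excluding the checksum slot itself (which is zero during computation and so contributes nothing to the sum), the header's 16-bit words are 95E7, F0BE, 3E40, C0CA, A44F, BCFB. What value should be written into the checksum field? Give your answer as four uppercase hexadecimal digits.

One's-complement addition (fold any carry out of bit 15 back into bit 0):
  0x95E7 + 0xF0BE = 0x186A5 → wrap carry → 0x86A6
  0x86A6 + 0x3E40 = 0x0C4E6
  0xC4E6 + 0xC0CA = 0x185B0 → wrap carry → 0x85B1
  0x85B1 + 0xA44F = 0x12A00 → wrap carry → 0x2A01
  0x2A01 + 0xBCFB = 0x0E6FC
One's-complement sum = 0xE6FC.
Checksum = ~0xE6FC & 0xFFFF = 0x1903.

1903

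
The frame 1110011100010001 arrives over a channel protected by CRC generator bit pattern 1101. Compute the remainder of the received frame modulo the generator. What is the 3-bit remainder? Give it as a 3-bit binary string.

000

Modulo-2 division of 1110011100010001 by 1101:
  pos 0: 1110 XOR 1101 = 0011
  pos 2: 1101 XOR 1101 = 0000
  pos 6: 1100 XOR 1101 = 0001
  pos 9: 1010 XOR 1101 = 0111
  pos 10: 1110 XOR 1101 = 0011
  pos 12: 1101 XOR 1101 = 0000
Remainder = 000 (zero — the frame passes the CRC check).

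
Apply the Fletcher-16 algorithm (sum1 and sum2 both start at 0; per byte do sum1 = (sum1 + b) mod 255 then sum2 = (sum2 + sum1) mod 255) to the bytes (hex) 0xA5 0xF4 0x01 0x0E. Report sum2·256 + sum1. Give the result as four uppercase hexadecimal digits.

85A9

Running sums (mod 255):
  after byte 0 (0xA5): sum1=165, sum2=165
  after byte 1 (0xF4): sum1=154, sum2=64
  after byte 2 (0x01): sum1=155, sum2=219
  after byte 3 (0x0E): sum1=169, sum2=133
Checksum = sum2·256 + sum1 = 133·256 + 169 = 34217 = 0x85A9.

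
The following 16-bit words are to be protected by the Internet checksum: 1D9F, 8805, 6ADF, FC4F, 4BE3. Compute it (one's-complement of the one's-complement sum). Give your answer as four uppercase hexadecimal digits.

A748

One's-complement addition (fold any carry out of bit 15 back into bit 0):
  0x1D9F + 0x8805 = 0x0A5A4
  0xA5A4 + 0x6ADF = 0x11083 → wrap carry → 0x1084
  0x1084 + 0xFC4F = 0x10CD3 → wrap carry → 0x0CD4
  0x0CD4 + 0x4BE3 = 0x058B7
One's-complement sum = 0x58B7.
Checksum = ~0x58B7 & 0xFFFF = 0xA748.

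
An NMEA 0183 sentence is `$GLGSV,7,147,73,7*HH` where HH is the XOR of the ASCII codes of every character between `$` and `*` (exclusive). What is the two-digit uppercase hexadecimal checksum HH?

XOR the ASCII codes of the payload characters:
  'G' = 0x47 → acc = 0x47
  'L' = 0x4C → acc = 0x0B
  'G' = 0x47 → acc = 0x4C
  'S' = 0x53 → acc = 0x1F
  'V' = 0x56 → acc = 0x49
  ',' = 0x2C → acc = 0x65
  '7' = 0x37 → acc = 0x52
  ',' = 0x2C → acc = 0x7E
  '1' = 0x31 → acc = 0x4F
  '4' = 0x34 → acc = 0x7B
  '7' = 0x37 → acc = 0x4C
  ',' = 0x2C → acc = 0x60
  '7' = 0x37 → acc = 0x57
  '3' = 0x33 → acc = 0x64
  ',' = 0x2C → acc = 0x48
  '7' = 0x37 → acc = 0x7F
Checksum = 0x7F.

7F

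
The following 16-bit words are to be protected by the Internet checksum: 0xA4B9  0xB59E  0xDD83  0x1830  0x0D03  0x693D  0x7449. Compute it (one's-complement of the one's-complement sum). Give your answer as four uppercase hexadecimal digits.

One's-complement addition (fold any carry out of bit 15 back into bit 0):
  0xA4B9 + 0xB59E = 0x15A57 → wrap carry → 0x5A58
  0x5A58 + 0xDD83 = 0x137DB → wrap carry → 0x37DC
  0x37DC + 0x1830 = 0x0500C
  0x500C + 0x0D03 = 0x05D0F
  0x5D0F + 0x693D = 0x0C64C
  0xC64C + 0x7449 = 0x13A95 → wrap carry → 0x3A96
One's-complement sum = 0x3A96.
Checksum = ~0x3A96 & 0xFFFF = 0xC569.

C569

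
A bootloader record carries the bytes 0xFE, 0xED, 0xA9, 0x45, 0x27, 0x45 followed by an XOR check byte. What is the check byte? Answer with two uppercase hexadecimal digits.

XOR the bytes together:
  start with 0xFE
  0xFE ⊕ 0xED = 0x13
  0x13 ⊕ 0xA9 = 0xBA
  0xBA ⊕ 0x45 = 0xFF
  0xFF ⊕ 0x27 = 0xD8
  0xD8 ⊕ 0x45 = 0x9D

9D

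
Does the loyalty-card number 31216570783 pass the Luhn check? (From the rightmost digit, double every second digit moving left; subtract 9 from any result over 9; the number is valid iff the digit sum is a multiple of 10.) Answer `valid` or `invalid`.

valid

From the right, keep odd positions and double even positions (subtract 9 from any doubled value over 9):
  doubled (positions 2,4,...): 7 0 1 2 2 → sum 12
  kept (positions 1,3,...): 3 7 7 6 2 3 → sum 28
Total = 40.
40 mod 10 = 0, so the number is valid.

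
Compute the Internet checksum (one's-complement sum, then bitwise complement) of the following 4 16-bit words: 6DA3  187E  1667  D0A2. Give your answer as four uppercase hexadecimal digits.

92D4

One's-complement addition (fold any carry out of bit 15 back into bit 0):
  0x6DA3 + 0x187E = 0x08621
  0x8621 + 0x1667 = 0x09C88
  0x9C88 + 0xD0A2 = 0x16D2A → wrap carry → 0x6D2B
One's-complement sum = 0x6D2B.
Checksum = ~0x6D2B & 0xFFFF = 0x92D4.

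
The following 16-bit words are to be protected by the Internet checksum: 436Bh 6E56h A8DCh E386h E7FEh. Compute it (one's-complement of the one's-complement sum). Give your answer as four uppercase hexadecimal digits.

One's-complement addition (fold any carry out of bit 15 back into bit 0):
  0x436B + 0x6E56 = 0x0B1C1
  0xB1C1 + 0xA8DC = 0x15A9D → wrap carry → 0x5A9E
  0x5A9E + 0xE386 = 0x13E24 → wrap carry → 0x3E25
  0x3E25 + 0xE7FE = 0x12623 → wrap carry → 0x2624
One's-complement sum = 0x2624.
Checksum = ~0x2624 & 0xFFFF = 0xD9DB.

D9DB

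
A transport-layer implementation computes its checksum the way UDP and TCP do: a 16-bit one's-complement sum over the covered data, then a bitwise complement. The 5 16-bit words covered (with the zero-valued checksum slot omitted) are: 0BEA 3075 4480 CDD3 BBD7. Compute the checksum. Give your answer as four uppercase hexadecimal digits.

One's-complement addition (fold any carry out of bit 15 back into bit 0):
  0x0BEA + 0x3075 = 0x03C5F
  0x3C5F + 0x4480 = 0x080DF
  0x80DF + 0xCDD3 = 0x14EB2 → wrap carry → 0x4EB3
  0x4EB3 + 0xBBD7 = 0x10A8A → wrap carry → 0x0A8B
One's-complement sum = 0x0A8B.
Checksum = ~0x0A8B & 0xFFFF = 0xF574.

F574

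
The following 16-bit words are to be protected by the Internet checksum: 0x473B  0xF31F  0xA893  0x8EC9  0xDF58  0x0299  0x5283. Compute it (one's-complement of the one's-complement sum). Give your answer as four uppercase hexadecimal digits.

59D2

One's-complement addition (fold any carry out of bit 15 back into bit 0):
  0x473B + 0xF31F = 0x13A5A → wrap carry → 0x3A5B
  0x3A5B + 0xA893 = 0x0E2EE
  0xE2EE + 0x8EC9 = 0x171B7 → wrap carry → 0x71B8
  0x71B8 + 0xDF58 = 0x15110 → wrap carry → 0x5111
  0x5111 + 0x0299 = 0x053AA
  0x53AA + 0x5283 = 0x0A62D
One's-complement sum = 0xA62D.
Checksum = ~0xA62D & 0xFFFF = 0x59D2.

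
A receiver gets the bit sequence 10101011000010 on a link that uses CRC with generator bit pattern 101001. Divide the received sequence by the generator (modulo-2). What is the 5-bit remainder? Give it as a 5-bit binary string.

Modulo-2 division of 10101011000010 by 101001:
  pos 0: 101010 XOR 101001 = 000011
  pos 4: 111100 XOR 101001 = 010101
  pos 5: 101010 XOR 101001 = 000011
Remainder = 11010 (nonzero — an error is detected).

11010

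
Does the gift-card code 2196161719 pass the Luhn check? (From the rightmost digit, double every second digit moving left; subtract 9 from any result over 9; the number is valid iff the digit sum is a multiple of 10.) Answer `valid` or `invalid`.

invalid

From the right, keep odd positions and double even positions (subtract 9 from any doubled value over 9):
  doubled (positions 2,4,...): 2 2 2 9 4 → sum 19
  kept (positions 1,3,...): 9 7 6 6 1 → sum 29
Total = 48.
48 mod 10 = 8, so the number is invalid.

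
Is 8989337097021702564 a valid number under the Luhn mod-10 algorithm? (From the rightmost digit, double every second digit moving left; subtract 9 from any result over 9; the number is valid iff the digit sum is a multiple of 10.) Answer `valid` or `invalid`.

valid

From the right, keep odd positions and double even positions (subtract 9 from any doubled value over 9):
  doubled (positions 2,4,...): 3 4 5 4 5 0 6 9 9 → sum 45
  kept (positions 1,3,...): 4 5 0 1 0 9 7 3 8 8 → sum 45
Total = 90.
90 mod 10 = 0, so the number is valid.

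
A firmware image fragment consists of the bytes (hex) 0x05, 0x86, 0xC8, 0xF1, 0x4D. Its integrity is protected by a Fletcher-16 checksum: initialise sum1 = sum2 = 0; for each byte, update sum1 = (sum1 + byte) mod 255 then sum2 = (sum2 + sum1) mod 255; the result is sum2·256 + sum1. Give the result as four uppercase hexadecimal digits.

Running sums (mod 255):
  after byte 0 (0x05): sum1=5, sum2=5
  after byte 1 (0x86): sum1=139, sum2=144
  after byte 2 (0xC8): sum1=84, sum2=228
  after byte 3 (0xF1): sum1=70, sum2=43
  after byte 4 (0x4D): sum1=147, sum2=190
Checksum = sum2·256 + sum1 = 190·256 + 147 = 48787 = 0xBE93.

BE93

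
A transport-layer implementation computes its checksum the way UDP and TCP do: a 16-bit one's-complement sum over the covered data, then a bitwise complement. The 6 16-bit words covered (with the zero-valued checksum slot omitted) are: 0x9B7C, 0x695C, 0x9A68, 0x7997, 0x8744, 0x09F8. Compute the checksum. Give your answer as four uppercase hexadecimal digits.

55EA

One's-complement addition (fold any carry out of bit 15 back into bit 0):
  0x9B7C + 0x695C = 0x104D8 → wrap carry → 0x04D9
  0x04D9 + 0x9A68 = 0x09F41
  0x9F41 + 0x7997 = 0x118D8 → wrap carry → 0x18D9
  0x18D9 + 0x8744 = 0x0A01D
  0xA01D + 0x09F8 = 0x0AA15
One's-complement sum = 0xAA15.
Checksum = ~0xAA15 & 0xFFFF = 0x55EA.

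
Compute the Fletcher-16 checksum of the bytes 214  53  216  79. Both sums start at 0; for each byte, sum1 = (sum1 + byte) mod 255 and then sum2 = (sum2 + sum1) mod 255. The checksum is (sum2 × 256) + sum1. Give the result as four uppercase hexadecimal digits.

Running sums (mod 255):
  after byte 0 (214): sum1=214, sum2=214
  after byte 1 (53): sum1=12, sum2=226
  after byte 2 (216): sum1=228, sum2=199
  after byte 3 (79): sum1=52, sum2=251
Checksum = sum2·256 + sum1 = 251·256 + 52 = 64308 = 0xFB34.

FB34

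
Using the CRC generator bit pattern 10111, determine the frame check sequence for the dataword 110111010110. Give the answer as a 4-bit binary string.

0101

Append 4 zeros: 1101110101100000. Divide by 10111 (XOR where the leading bit is 1):
  pos 0: 11011 XOR 10111 = 01100
  pos 1: 11001 XOR 10111 = 01110
  pos 2: 11100 XOR 10111 = 01011
  pos 3: 10111 XOR 10111 = 00000
  pos 9: 11000 XOR 10111 = 01111
  pos 10: 11110 XOR 10111 = 01001
  pos 11: 10010 XOR 10111 = 00101
Remainder (last 4 bits) = 0101. This is the CRC / FCS.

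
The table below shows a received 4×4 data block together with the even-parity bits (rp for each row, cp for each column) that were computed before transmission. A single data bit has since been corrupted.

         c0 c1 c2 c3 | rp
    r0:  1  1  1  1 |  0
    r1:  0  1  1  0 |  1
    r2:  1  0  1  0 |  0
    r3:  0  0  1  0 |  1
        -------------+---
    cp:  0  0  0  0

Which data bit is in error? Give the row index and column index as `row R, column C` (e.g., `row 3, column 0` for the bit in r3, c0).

row 1, column 3

Recompute each row's even parity and compare to rp:
  r0: data parity 0, sent rp 0 → ok
  r1: data parity 0, sent rp 1 → mismatch
  r2: data parity 0, sent rp 0 → ok
  r3: data parity 1, sent rp 1 → ok
Recompute each column's even parity and compare to cp:
  c0: data parity 0, sent cp 0 → ok
  c1: data parity 0, sent cp 0 → ok
  c2: data parity 0, sent cp 0 → ok
  c3: data parity 1, sent cp 0 → mismatch
Exactly one row (r1) and one column (c3) fail → the flipped bit is at their intersection.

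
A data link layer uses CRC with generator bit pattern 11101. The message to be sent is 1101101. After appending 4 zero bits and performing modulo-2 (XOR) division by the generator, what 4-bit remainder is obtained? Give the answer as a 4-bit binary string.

1110

Append 4 zeros: 11011010000. Divide by 11101 (XOR where the leading bit is 1):
  pos 0: 11011 XOR 11101 = 00110
  pos 2: 11001 XOR 11101 = 00100
  pos 4: 10000 XOR 11101 = 01101
  pos 5: 11010 XOR 11101 = 00111
Remainder (last 4 bits) = 1110. This is the CRC / FCS.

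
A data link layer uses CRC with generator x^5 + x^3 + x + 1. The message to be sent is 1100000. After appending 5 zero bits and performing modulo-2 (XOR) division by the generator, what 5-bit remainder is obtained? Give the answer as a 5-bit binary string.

Append 5 zeros: 110000000000. Divide by 101011 (XOR where the leading bit is 1):
  pos 0: 110000 XOR 101011 = 011011
  pos 1: 110110 XOR 101011 = 011101
  pos 2: 111010 XOR 101011 = 010001
  pos 3: 100010 XOR 101011 = 001001
  pos 5: 100100 XOR 101011 = 001111
Remainder (last 5 bits) = 11110. This is the CRC / FCS.

11110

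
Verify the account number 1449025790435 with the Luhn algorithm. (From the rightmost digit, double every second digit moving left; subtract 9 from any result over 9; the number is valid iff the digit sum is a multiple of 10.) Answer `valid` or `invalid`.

From the right, keep odd positions and double even positions (subtract 9 from any doubled value over 9):
  doubled (positions 2,4,...): 6 0 5 4 9 8 → sum 32
  kept (positions 1,3,...): 5 4 9 5 0 4 1 → sum 28
Total = 60.
60 mod 10 = 0, so the number is valid.

valid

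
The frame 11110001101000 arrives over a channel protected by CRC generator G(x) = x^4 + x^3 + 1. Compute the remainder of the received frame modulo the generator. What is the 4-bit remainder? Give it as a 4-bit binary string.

1110

Modulo-2 division of 11110001101000 by 11001:
  pos 0: 11110 XOR 11001 = 00111
  pos 2: 11100 XOR 11001 = 00101
  pos 4: 10111 XOR 11001 = 01110
  pos 5: 11100 XOR 11001 = 00101
  pos 7: 10110 XOR 11001 = 01111
  pos 8: 11110 XOR 11001 = 00111
Remainder = 1110 (nonzero — an error is detected).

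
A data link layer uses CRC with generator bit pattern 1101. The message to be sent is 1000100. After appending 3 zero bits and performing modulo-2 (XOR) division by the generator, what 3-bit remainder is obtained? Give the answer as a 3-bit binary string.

Append 3 zeros: 1000100000. Divide by 1101 (XOR where the leading bit is 1):
  pos 0: 1000 XOR 1101 = 0101
  pos 1: 1011 XOR 1101 = 0110
  pos 2: 1100 XOR 1101 = 0001
  pos 5: 1000 XOR 1101 = 0101
  pos 6: 1010 XOR 1101 = 0111
Remainder (last 3 bits) = 111. This is the CRC / FCS.

111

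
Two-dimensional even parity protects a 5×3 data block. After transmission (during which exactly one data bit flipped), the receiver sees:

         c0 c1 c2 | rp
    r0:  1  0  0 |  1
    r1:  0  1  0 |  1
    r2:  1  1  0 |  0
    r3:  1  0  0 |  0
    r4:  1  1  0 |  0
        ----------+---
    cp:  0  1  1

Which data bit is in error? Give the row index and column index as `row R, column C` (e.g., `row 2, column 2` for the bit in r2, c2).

Recompute each row's even parity and compare to rp:
  r0: data parity 1, sent rp 1 → ok
  r1: data parity 1, sent rp 1 → ok
  r2: data parity 0, sent rp 0 → ok
  r3: data parity 1, sent rp 0 → mismatch
  r4: data parity 0, sent rp 0 → ok
Recompute each column's even parity and compare to cp:
  c0: data parity 0, sent cp 0 → ok
  c1: data parity 1, sent cp 1 → ok
  c2: data parity 0, sent cp 1 → mismatch
Exactly one row (r3) and one column (c2) fail → the flipped bit is at their intersection.

row 3, column 2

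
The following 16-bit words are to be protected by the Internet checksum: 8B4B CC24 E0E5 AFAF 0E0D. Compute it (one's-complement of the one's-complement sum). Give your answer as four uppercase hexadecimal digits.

09ED

One's-complement addition (fold any carry out of bit 15 back into bit 0):
  0x8B4B + 0xCC24 = 0x1576F → wrap carry → 0x5770
  0x5770 + 0xE0E5 = 0x13855 → wrap carry → 0x3856
  0x3856 + 0xAFAF = 0x0E805
  0xE805 + 0x0E0D = 0x0F612
One's-complement sum = 0xF612.
Checksum = ~0xF612 & 0xFFFF = 0x09ED.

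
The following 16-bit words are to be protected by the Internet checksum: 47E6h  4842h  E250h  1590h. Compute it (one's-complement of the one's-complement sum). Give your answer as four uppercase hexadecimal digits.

One's-complement addition (fold any carry out of bit 15 back into bit 0):
  0x47E6 + 0x4842 = 0x09028
  0x9028 + 0xE250 = 0x17278 → wrap carry → 0x7279
  0x7279 + 0x1590 = 0x08809
One's-complement sum = 0x8809.
Checksum = ~0x8809 & 0xFFFF = 0x77F6.

77F6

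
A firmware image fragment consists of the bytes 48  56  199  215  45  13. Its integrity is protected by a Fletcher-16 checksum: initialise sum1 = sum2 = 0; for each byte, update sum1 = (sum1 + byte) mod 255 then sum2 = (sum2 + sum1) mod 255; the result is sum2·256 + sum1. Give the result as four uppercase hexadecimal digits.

Running sums (mod 255):
  after byte 0 (48): sum1=48, sum2=48
  after byte 1 (56): sum1=104, sum2=152
  after byte 2 (199): sum1=48, sum2=200
  after byte 3 (215): sum1=8, sum2=208
  after byte 4 (45): sum1=53, sum2=6
  after byte 5 (13): sum1=66, sum2=72
Checksum = sum2·256 + sum1 = 72·256 + 66 = 18498 = 0x4842.

4842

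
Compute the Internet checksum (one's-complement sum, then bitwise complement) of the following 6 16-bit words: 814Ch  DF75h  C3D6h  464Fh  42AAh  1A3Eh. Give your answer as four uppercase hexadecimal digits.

One's-complement addition (fold any carry out of bit 15 back into bit 0):
  0x814C + 0xDF75 = 0x160C1 → wrap carry → 0x60C2
  0x60C2 + 0xC3D6 = 0x12498 → wrap carry → 0x2499
  0x2499 + 0x464F = 0x06AE8
  0x6AE8 + 0x42AA = 0x0AD92
  0xAD92 + 0x1A3E = 0x0C7D0
One's-complement sum = 0xC7D0.
Checksum = ~0xC7D0 & 0xFFFF = 0x382F.

382F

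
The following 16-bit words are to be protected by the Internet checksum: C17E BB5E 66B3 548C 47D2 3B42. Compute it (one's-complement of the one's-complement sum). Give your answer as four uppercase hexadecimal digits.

44CE

One's-complement addition (fold any carry out of bit 15 back into bit 0):
  0xC17E + 0xBB5E = 0x17CDC → wrap carry → 0x7CDD
  0x7CDD + 0x66B3 = 0x0E390
  0xE390 + 0x548C = 0x1381C → wrap carry → 0x381D
  0x381D + 0x47D2 = 0x07FEF
  0x7FEF + 0x3B42 = 0x0BB31
One's-complement sum = 0xBB31.
Checksum = ~0xBB31 & 0xFFFF = 0x44CE.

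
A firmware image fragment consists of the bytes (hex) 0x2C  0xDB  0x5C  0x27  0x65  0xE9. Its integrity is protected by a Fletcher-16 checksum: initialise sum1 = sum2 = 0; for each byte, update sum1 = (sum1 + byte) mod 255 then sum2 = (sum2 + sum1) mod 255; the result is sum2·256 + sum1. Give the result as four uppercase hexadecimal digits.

Running sums (mod 255):
  after byte 0 (0x2C): sum1=44, sum2=44
  after byte 1 (0xDB): sum1=8, sum2=52
  after byte 2 (0x5C): sum1=100, sum2=152
  after byte 3 (0x27): sum1=139, sum2=36
  after byte 4 (0x65): sum1=240, sum2=21
  after byte 5 (0xE9): sum1=218, sum2=239
Checksum = sum2·256 + sum1 = 239·256 + 218 = 61402 = 0xEFDA.

EFDA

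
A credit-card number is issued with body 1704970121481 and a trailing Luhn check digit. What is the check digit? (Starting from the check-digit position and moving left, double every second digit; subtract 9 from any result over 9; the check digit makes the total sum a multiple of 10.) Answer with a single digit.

Partial digits right→left: 1 8 4 1 2 1 0 7 9 4 0 7 1
Double every second digit counting from the check-digit position (so the 1st, 3rd, 5th, ... of the partial from the right).
  doubled (with −9 where >9): 2 8 4 0 9 0 2 → sum 25
  kept as-is: 8 1 1 7 4 7 → sum 28
Total = 25 + 28 = 53.
Check digit = (10 − (53 mod 10)) mod 10 = 7.

7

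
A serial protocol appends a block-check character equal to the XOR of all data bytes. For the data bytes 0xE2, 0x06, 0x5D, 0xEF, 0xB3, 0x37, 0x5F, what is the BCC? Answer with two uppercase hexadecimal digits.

XOR the bytes together:
  start with 0xE2
  0xE2 ⊕ 0x06 = 0xE4
  0xE4 ⊕ 0x5D = 0xB9
  0xB9 ⊕ 0xEF = 0x56
  0x56 ⊕ 0xB3 = 0xE5
  0xE5 ⊕ 0x37 = 0xD2
  0xD2 ⊕ 0x5F = 0x8D

8D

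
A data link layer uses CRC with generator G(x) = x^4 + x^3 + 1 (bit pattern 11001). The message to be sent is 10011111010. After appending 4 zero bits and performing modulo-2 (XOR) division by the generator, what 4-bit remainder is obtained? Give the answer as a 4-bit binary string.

1100

Append 4 zeros: 100111110100000. Divide by 11001 (XOR where the leading bit is 1):
  pos 0: 10011 XOR 11001 = 01010
  pos 1: 10101 XOR 11001 = 01100
  pos 2: 11001 XOR 11001 = 00000
  pos 7: 10100 XOR 11001 = 01101
  pos 8: 11010 XOR 11001 = 00011
Remainder (last 4 bits) = 1100. This is the CRC / FCS.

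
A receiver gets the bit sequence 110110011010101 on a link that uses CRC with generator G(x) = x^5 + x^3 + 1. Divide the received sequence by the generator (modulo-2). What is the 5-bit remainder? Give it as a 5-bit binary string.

Modulo-2 division of 110110011010101 by 101001:
  pos 0: 110110 XOR 101001 = 011111
  pos 1: 111110 XOR 101001 = 010111
  pos 2: 101111 XOR 101001 = 000110
  pos 5: 110101 XOR 101001 = 011100
  pos 6: 111000 XOR 101001 = 010001
  pos 7: 100011 XOR 101001 = 001010
  pos 9: 101001 XOR 101001 = 000000
Remainder = 00000 (zero — the frame passes the CRC check).

00000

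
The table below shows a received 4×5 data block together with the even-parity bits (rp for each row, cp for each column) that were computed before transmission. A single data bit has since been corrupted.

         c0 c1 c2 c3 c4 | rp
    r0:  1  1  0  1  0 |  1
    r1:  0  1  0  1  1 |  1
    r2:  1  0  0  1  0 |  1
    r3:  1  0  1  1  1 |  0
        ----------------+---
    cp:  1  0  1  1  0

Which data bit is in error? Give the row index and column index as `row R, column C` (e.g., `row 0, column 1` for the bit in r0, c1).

row 2, column 3

Recompute each row's even parity and compare to rp:
  r0: data parity 1, sent rp 1 → ok
  r1: data parity 1, sent rp 1 → ok
  r2: data parity 0, sent rp 1 → mismatch
  r3: data parity 0, sent rp 0 → ok
Recompute each column's even parity and compare to cp:
  c0: data parity 1, sent cp 1 → ok
  c1: data parity 0, sent cp 0 → ok
  c2: data parity 1, sent cp 1 → ok
  c3: data parity 0, sent cp 1 → mismatch
  c4: data parity 0, sent cp 0 → ok
Exactly one row (r2) and one column (c3) fail → the flipped bit is at their intersection.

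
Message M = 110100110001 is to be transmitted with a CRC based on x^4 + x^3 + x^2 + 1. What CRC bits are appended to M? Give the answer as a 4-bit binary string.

Append 4 zeros: 1101001100010000. Divide by 11101 (XOR where the leading bit is 1):
  pos 0: 11010 XOR 11101 = 00111
  pos 2: 11101 XOR 11101 = 00000
  pos 7: 10001 XOR 11101 = 01100
  pos 8: 11000 XOR 11101 = 00101
  pos 10: 10100 XOR 11101 = 01001
  pos 11: 10010 XOR 11101 = 01111
Remainder (last 4 bits) = 1111. This is the CRC / FCS.

1111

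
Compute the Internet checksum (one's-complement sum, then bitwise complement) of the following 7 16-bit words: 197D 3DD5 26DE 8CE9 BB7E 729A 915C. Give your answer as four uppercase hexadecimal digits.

3570

One's-complement addition (fold any carry out of bit 15 back into bit 0):
  0x197D + 0x3DD5 = 0x05752
  0x5752 + 0x26DE = 0x07E30
  0x7E30 + 0x8CE9 = 0x10B19 → wrap carry → 0x0B1A
  0x0B1A + 0xBB7E = 0x0C698
  0xC698 + 0x729A = 0x13932 → wrap carry → 0x3933
  0x3933 + 0x915C = 0x0CA8F
One's-complement sum = 0xCA8F.
Checksum = ~0xCA8F & 0xFFFF = 0x3570.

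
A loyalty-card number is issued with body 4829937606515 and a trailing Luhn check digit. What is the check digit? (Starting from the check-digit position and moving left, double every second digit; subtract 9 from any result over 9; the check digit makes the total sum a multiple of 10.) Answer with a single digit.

9

Partial digits right→left: 5 1 5 6 0 6 7 3 9 9 2 8 4
Double every second digit counting from the check-digit position (so the 1st, 3rd, 5th, ... of the partial from the right).
  doubled (with −9 where >9): 1 1 0 5 9 4 8 → sum 28
  kept as-is: 1 6 6 3 9 8 → sum 33
Total = 28 + 33 = 61.
Check digit = (10 − (61 mod 10)) mod 10 = 9.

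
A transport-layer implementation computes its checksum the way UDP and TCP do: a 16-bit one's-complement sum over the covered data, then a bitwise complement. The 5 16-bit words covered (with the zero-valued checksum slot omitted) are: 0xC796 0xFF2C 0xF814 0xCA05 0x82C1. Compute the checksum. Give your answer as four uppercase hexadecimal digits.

F45F

One's-complement addition (fold any carry out of bit 15 back into bit 0):
  0xC796 + 0xFF2C = 0x1C6C2 → wrap carry → 0xC6C3
  0xC6C3 + 0xF814 = 0x1BED7 → wrap carry → 0xBED8
  0xBED8 + 0xCA05 = 0x188DD → wrap carry → 0x88DE
  0x88DE + 0x82C1 = 0x10B9F → wrap carry → 0x0BA0
One's-complement sum = 0x0BA0.
Checksum = ~0x0BA0 & 0xFFFF = 0xF45F.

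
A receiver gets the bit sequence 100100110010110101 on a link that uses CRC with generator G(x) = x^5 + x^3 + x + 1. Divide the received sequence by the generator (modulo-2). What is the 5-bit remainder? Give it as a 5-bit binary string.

10110

Modulo-2 division of 100100110010110101 by 101011:
  pos 0: 100100 XOR 101011 = 001111
  pos 2: 111111 XOR 101011 = 010100
  pos 3: 101000 XOR 101011 = 000011
  pos 7: 110101 XOR 101011 = 011110
  pos 8: 111101 XOR 101011 = 010110
  pos 9: 101100 XOR 101011 = 000111
  pos 12: 111101 XOR 101011 = 010110
Remainder = 10110 (nonzero — an error is detected).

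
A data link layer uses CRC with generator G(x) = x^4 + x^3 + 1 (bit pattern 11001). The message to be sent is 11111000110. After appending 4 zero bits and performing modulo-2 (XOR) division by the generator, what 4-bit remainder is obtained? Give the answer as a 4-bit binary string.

1010

Append 4 zeros: 111110001100000. Divide by 11001 (XOR where the leading bit is 1):
  pos 0: 11111 XOR 11001 = 00110
  pos 2: 11000 XOR 11001 = 00001
  pos 6: 10110 XOR 11001 = 01111
  pos 7: 11110 XOR 11001 = 00111
  pos 9: 11100 XOR 11001 = 00101
Remainder (last 4 bits) = 1010. This is the CRC / FCS.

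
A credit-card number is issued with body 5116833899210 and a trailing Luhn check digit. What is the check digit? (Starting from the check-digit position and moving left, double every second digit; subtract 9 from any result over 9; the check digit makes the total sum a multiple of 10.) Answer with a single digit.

3

Partial digits right→left: 0 1 2 9 9 8 3 3 8 6 1 1 5
Double every second digit counting from the check-digit position (so the 1st, 3rd, 5th, ... of the partial from the right).
  doubled (with −9 where >9): 0 4 9 6 7 2 1 → sum 29
  kept as-is: 1 9 8 3 6 1 → sum 28
Total = 29 + 28 = 57.
Check digit = (10 − (57 mod 10)) mod 10 = 3.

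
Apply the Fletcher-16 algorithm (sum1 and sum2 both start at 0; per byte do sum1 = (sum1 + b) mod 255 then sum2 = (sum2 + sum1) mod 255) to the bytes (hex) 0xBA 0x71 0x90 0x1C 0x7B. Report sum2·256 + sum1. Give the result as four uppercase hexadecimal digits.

Running sums (mod 255):
  after byte 0 (0xBA): sum1=186, sum2=186
  after byte 1 (0x71): sum1=44, sum2=230
  after byte 2 (0x90): sum1=188, sum2=163
  after byte 3 (0x1C): sum1=216, sum2=124
  after byte 4 (0x7B): sum1=84, sum2=208
Checksum = sum2·256 + sum1 = 208·256 + 84 = 53332 = 0xD054.

D054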